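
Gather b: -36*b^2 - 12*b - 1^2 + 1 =-36*b^2 - 12*b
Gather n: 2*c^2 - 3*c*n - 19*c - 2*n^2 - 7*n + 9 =2*c^2 - 19*c - 2*n^2 + n*(-3*c - 7) + 9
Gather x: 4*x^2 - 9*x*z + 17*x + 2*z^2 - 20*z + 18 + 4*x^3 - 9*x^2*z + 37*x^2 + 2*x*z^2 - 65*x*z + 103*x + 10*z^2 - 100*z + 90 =4*x^3 + x^2*(41 - 9*z) + x*(2*z^2 - 74*z + 120) + 12*z^2 - 120*z + 108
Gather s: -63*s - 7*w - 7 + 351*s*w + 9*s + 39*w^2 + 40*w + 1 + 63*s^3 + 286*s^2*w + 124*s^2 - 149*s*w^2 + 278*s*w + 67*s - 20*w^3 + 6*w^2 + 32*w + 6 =63*s^3 + s^2*(286*w + 124) + s*(-149*w^2 + 629*w + 13) - 20*w^3 + 45*w^2 + 65*w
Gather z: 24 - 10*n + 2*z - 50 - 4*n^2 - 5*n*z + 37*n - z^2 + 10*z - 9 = -4*n^2 + 27*n - z^2 + z*(12 - 5*n) - 35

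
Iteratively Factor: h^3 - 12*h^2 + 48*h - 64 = (h - 4)*(h^2 - 8*h + 16) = (h - 4)^2*(h - 4)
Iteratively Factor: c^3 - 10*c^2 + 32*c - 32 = (c - 4)*(c^2 - 6*c + 8) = (c - 4)^2*(c - 2)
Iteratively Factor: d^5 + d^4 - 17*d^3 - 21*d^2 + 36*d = (d - 1)*(d^4 + 2*d^3 - 15*d^2 - 36*d) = (d - 1)*(d + 3)*(d^3 - d^2 - 12*d) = (d - 1)*(d + 3)^2*(d^2 - 4*d) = (d - 4)*(d - 1)*(d + 3)^2*(d)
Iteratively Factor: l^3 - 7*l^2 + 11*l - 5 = (l - 5)*(l^2 - 2*l + 1) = (l - 5)*(l - 1)*(l - 1)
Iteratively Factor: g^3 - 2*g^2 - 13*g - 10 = (g + 1)*(g^2 - 3*g - 10) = (g + 1)*(g + 2)*(g - 5)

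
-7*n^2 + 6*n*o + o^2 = (-n + o)*(7*n + o)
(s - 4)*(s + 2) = s^2 - 2*s - 8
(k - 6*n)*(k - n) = k^2 - 7*k*n + 6*n^2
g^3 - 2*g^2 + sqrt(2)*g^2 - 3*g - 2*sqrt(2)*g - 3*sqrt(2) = (g - 3)*(g + 1)*(g + sqrt(2))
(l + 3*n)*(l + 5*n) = l^2 + 8*l*n + 15*n^2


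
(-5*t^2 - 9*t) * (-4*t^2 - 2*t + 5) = 20*t^4 + 46*t^3 - 7*t^2 - 45*t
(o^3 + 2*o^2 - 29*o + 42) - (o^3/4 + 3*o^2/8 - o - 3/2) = 3*o^3/4 + 13*o^2/8 - 28*o + 87/2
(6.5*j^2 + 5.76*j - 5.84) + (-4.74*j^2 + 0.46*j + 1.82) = 1.76*j^2 + 6.22*j - 4.02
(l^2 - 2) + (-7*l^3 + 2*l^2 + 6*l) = -7*l^3 + 3*l^2 + 6*l - 2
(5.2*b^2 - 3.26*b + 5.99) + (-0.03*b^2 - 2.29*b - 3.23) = 5.17*b^2 - 5.55*b + 2.76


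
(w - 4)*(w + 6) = w^2 + 2*w - 24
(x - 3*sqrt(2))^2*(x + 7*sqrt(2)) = x^3 + sqrt(2)*x^2 - 66*x + 126*sqrt(2)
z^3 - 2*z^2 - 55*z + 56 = (z - 8)*(z - 1)*(z + 7)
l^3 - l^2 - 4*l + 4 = (l - 2)*(l - 1)*(l + 2)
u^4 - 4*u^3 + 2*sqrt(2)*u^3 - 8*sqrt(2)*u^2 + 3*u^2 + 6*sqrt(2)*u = u*(u - 3)*(u - 1)*(u + 2*sqrt(2))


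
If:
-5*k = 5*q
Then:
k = -q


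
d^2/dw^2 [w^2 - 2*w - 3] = 2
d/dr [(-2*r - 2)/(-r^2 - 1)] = 2*(r^2 - 2*r*(r + 1) + 1)/(r^2 + 1)^2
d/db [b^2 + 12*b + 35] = 2*b + 12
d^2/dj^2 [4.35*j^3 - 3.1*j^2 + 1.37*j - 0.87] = 26.1*j - 6.2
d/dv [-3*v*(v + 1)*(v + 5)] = -9*v^2 - 36*v - 15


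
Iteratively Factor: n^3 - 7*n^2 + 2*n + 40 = (n - 5)*(n^2 - 2*n - 8) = (n - 5)*(n - 4)*(n + 2)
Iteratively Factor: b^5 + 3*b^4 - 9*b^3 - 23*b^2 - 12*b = (b + 4)*(b^4 - b^3 - 5*b^2 - 3*b) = (b + 1)*(b + 4)*(b^3 - 2*b^2 - 3*b) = (b - 3)*(b + 1)*(b + 4)*(b^2 + b) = (b - 3)*(b + 1)^2*(b + 4)*(b)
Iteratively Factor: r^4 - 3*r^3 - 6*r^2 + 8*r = (r + 2)*(r^3 - 5*r^2 + 4*r) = (r - 1)*(r + 2)*(r^2 - 4*r) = r*(r - 1)*(r + 2)*(r - 4)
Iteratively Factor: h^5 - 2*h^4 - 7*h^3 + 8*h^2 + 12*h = (h + 2)*(h^4 - 4*h^3 + h^2 + 6*h) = (h - 2)*(h + 2)*(h^3 - 2*h^2 - 3*h) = (h - 3)*(h - 2)*(h + 2)*(h^2 + h) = h*(h - 3)*(h - 2)*(h + 2)*(h + 1)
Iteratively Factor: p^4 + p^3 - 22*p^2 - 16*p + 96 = (p + 3)*(p^3 - 2*p^2 - 16*p + 32) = (p - 4)*(p + 3)*(p^2 + 2*p - 8) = (p - 4)*(p - 2)*(p + 3)*(p + 4)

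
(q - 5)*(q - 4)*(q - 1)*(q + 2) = q^4 - 8*q^3 + 9*q^2 + 38*q - 40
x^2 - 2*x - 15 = (x - 5)*(x + 3)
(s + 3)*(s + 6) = s^2 + 9*s + 18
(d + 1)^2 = d^2 + 2*d + 1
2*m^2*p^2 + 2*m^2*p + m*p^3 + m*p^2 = p*(2*m + p)*(m*p + m)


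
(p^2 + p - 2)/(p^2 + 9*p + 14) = (p - 1)/(p + 7)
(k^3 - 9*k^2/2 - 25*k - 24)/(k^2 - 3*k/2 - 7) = (2*k^2 - 13*k - 24)/(2*k - 7)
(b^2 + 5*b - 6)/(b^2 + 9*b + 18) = (b - 1)/(b + 3)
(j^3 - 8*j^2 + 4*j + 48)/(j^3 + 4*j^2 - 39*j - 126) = (j^2 - 2*j - 8)/(j^2 + 10*j + 21)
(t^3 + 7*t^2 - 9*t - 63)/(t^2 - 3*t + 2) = (t^3 + 7*t^2 - 9*t - 63)/(t^2 - 3*t + 2)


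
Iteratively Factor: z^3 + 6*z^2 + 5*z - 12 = (z + 3)*(z^2 + 3*z - 4) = (z - 1)*(z + 3)*(z + 4)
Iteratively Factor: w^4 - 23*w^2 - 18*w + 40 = (w + 2)*(w^3 - 2*w^2 - 19*w + 20) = (w - 1)*(w + 2)*(w^2 - w - 20) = (w - 1)*(w + 2)*(w + 4)*(w - 5)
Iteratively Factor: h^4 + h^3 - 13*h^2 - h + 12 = (h + 4)*(h^3 - 3*h^2 - h + 3) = (h + 1)*(h + 4)*(h^2 - 4*h + 3) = (h - 1)*(h + 1)*(h + 4)*(h - 3)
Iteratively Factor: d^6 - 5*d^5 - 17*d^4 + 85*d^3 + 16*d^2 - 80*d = (d + 1)*(d^5 - 6*d^4 - 11*d^3 + 96*d^2 - 80*d) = (d + 1)*(d + 4)*(d^4 - 10*d^3 + 29*d^2 - 20*d) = d*(d + 1)*(d + 4)*(d^3 - 10*d^2 + 29*d - 20) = d*(d - 4)*(d + 1)*(d + 4)*(d^2 - 6*d + 5) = d*(d - 5)*(d - 4)*(d + 1)*(d + 4)*(d - 1)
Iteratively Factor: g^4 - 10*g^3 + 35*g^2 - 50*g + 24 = (g - 4)*(g^3 - 6*g^2 + 11*g - 6) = (g - 4)*(g - 2)*(g^2 - 4*g + 3) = (g - 4)*(g - 2)*(g - 1)*(g - 3)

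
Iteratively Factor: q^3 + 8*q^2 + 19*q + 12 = (q + 4)*(q^2 + 4*q + 3) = (q + 3)*(q + 4)*(q + 1)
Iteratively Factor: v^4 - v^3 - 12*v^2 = (v)*(v^3 - v^2 - 12*v) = v^2*(v^2 - v - 12) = v^2*(v - 4)*(v + 3)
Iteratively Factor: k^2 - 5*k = (k - 5)*(k)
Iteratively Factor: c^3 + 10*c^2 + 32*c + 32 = (c + 2)*(c^2 + 8*c + 16) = (c + 2)*(c + 4)*(c + 4)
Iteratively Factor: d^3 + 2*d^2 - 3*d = (d + 3)*(d^2 - d) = (d - 1)*(d + 3)*(d)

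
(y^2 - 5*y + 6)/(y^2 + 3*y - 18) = (y - 2)/(y + 6)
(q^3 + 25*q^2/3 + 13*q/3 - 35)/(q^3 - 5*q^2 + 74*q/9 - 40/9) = 3*(q^2 + 10*q + 21)/(3*q^2 - 10*q + 8)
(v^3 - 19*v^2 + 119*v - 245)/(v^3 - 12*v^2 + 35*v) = (v - 7)/v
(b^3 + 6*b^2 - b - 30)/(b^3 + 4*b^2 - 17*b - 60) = (b - 2)/(b - 4)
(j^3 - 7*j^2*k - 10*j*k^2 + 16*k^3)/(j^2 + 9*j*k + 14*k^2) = (j^2 - 9*j*k + 8*k^2)/(j + 7*k)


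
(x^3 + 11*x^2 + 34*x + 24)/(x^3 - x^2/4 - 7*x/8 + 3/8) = 8*(x^2 + 10*x + 24)/(8*x^2 - 10*x + 3)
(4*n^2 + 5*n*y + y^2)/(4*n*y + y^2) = (n + y)/y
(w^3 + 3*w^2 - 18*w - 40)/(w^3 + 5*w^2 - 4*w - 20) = (w - 4)/(w - 2)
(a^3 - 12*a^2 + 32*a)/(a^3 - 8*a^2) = (a - 4)/a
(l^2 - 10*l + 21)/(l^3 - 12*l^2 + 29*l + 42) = (l - 3)/(l^2 - 5*l - 6)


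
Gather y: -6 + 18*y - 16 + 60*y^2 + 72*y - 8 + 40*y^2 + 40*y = 100*y^2 + 130*y - 30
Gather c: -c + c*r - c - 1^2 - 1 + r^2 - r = c*(r - 2) + r^2 - r - 2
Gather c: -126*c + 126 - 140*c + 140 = 266 - 266*c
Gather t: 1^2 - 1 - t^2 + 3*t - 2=-t^2 + 3*t - 2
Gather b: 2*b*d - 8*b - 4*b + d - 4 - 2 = b*(2*d - 12) + d - 6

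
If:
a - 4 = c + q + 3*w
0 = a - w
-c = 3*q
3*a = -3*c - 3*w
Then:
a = -6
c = 12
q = -4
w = -6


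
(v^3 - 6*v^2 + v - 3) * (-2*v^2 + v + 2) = -2*v^5 + 13*v^4 - 6*v^3 - 5*v^2 - v - 6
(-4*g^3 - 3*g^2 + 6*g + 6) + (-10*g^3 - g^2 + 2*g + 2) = -14*g^3 - 4*g^2 + 8*g + 8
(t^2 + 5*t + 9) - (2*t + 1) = t^2 + 3*t + 8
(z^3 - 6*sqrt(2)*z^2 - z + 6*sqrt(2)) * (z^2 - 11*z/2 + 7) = z^5 - 6*sqrt(2)*z^4 - 11*z^4/2 + 6*z^3 + 33*sqrt(2)*z^3 - 36*sqrt(2)*z^2 + 11*z^2/2 - 33*sqrt(2)*z - 7*z + 42*sqrt(2)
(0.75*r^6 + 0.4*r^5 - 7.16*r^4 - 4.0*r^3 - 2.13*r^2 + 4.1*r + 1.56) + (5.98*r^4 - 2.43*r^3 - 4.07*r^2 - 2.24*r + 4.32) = 0.75*r^6 + 0.4*r^5 - 1.18*r^4 - 6.43*r^3 - 6.2*r^2 + 1.86*r + 5.88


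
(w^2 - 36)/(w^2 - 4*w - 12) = (w + 6)/(w + 2)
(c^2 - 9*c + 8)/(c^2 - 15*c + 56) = (c - 1)/(c - 7)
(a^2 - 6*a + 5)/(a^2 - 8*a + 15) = (a - 1)/(a - 3)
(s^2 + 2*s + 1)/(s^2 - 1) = (s + 1)/(s - 1)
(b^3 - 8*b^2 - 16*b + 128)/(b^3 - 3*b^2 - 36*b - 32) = (b - 4)/(b + 1)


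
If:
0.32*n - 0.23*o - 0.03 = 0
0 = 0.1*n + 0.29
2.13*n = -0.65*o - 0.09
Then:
No Solution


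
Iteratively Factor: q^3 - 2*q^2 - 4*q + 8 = (q - 2)*(q^2 - 4) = (q - 2)^2*(q + 2)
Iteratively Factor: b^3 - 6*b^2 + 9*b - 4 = (b - 4)*(b^2 - 2*b + 1) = (b - 4)*(b - 1)*(b - 1)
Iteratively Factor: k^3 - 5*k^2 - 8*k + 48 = (k - 4)*(k^2 - k - 12) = (k - 4)^2*(k + 3)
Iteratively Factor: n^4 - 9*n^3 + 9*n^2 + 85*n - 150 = (n - 5)*(n^3 - 4*n^2 - 11*n + 30) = (n - 5)*(n + 3)*(n^2 - 7*n + 10) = (n - 5)^2*(n + 3)*(n - 2)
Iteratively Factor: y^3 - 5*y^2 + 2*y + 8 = (y + 1)*(y^2 - 6*y + 8) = (y - 4)*(y + 1)*(y - 2)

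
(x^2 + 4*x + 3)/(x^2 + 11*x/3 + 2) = 3*(x + 1)/(3*x + 2)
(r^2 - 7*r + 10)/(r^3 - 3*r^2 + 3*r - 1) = (r^2 - 7*r + 10)/(r^3 - 3*r^2 + 3*r - 1)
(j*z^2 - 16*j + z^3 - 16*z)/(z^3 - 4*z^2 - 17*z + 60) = (j*z - 4*j + z^2 - 4*z)/(z^2 - 8*z + 15)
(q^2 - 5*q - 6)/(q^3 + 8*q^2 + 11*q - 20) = (q^2 - 5*q - 6)/(q^3 + 8*q^2 + 11*q - 20)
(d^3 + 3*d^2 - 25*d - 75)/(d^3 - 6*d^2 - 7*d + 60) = (d + 5)/(d - 4)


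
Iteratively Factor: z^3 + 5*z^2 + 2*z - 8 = (z + 2)*(z^2 + 3*z - 4) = (z + 2)*(z + 4)*(z - 1)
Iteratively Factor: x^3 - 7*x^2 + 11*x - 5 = (x - 1)*(x^2 - 6*x + 5) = (x - 5)*(x - 1)*(x - 1)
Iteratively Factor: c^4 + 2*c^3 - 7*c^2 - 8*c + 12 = (c + 3)*(c^3 - c^2 - 4*c + 4) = (c - 2)*(c + 3)*(c^2 + c - 2) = (c - 2)*(c + 2)*(c + 3)*(c - 1)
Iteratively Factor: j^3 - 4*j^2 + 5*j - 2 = (j - 1)*(j^2 - 3*j + 2) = (j - 2)*(j - 1)*(j - 1)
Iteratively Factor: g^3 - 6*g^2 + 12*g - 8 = (g - 2)*(g^2 - 4*g + 4) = (g - 2)^2*(g - 2)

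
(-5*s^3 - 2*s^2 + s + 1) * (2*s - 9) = -10*s^4 + 41*s^3 + 20*s^2 - 7*s - 9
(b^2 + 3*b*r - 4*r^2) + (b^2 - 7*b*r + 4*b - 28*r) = 2*b^2 - 4*b*r + 4*b - 4*r^2 - 28*r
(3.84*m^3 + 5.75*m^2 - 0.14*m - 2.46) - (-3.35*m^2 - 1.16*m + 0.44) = 3.84*m^3 + 9.1*m^2 + 1.02*m - 2.9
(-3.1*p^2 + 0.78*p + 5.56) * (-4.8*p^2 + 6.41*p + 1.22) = 14.88*p^4 - 23.615*p^3 - 25.4702*p^2 + 36.5912*p + 6.7832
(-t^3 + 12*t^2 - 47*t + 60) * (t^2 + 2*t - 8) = -t^5 + 10*t^4 - 15*t^3 - 130*t^2 + 496*t - 480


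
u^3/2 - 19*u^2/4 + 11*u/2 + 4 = (u/2 + 1/4)*(u - 8)*(u - 2)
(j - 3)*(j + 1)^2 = j^3 - j^2 - 5*j - 3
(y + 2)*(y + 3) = y^2 + 5*y + 6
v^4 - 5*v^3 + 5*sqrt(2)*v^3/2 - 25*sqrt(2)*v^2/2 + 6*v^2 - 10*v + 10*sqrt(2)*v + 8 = (v - 4)*(v - 1)*(v + sqrt(2)/2)*(v + 2*sqrt(2))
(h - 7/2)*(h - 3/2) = h^2 - 5*h + 21/4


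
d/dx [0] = 0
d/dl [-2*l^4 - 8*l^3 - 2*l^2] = 4*l*(-2*l^2 - 6*l - 1)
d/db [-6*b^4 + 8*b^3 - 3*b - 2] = -24*b^3 + 24*b^2 - 3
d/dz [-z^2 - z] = -2*z - 1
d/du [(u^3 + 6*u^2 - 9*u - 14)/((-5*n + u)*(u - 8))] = (3*(5*n - u)*(u - 8)*(-u^2 - 4*u + 3) + (5*n - u)*(u^3 + 6*u^2 - 9*u - 14) + (u - 8)*(-u^3 - 6*u^2 + 9*u + 14))/((5*n - u)^2*(u - 8)^2)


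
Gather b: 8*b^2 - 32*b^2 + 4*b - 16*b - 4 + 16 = -24*b^2 - 12*b + 12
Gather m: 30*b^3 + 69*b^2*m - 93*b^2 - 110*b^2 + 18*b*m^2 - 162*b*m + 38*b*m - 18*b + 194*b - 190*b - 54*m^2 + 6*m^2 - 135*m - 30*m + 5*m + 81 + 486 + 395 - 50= 30*b^3 - 203*b^2 - 14*b + m^2*(18*b - 48) + m*(69*b^2 - 124*b - 160) + 912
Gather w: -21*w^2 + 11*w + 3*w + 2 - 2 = -21*w^2 + 14*w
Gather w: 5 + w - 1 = w + 4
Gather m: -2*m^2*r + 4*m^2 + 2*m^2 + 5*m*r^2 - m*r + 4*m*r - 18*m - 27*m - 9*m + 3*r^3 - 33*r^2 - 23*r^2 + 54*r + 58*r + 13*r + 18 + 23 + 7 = m^2*(6 - 2*r) + m*(5*r^2 + 3*r - 54) + 3*r^3 - 56*r^2 + 125*r + 48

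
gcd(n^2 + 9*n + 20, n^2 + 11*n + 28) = n + 4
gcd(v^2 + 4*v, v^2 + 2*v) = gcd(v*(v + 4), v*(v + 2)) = v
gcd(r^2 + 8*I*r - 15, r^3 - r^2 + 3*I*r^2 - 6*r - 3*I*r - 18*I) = r + 3*I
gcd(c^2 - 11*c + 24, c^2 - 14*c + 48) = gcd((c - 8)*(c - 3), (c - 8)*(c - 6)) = c - 8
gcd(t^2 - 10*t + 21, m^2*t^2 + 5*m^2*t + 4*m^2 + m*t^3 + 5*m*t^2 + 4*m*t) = 1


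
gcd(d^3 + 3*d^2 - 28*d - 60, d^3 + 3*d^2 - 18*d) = d + 6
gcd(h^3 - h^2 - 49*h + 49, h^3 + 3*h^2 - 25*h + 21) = h^2 + 6*h - 7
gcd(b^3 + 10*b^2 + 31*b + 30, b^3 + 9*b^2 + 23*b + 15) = b^2 + 8*b + 15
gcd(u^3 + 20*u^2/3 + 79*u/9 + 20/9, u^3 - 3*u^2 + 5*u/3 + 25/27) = u + 1/3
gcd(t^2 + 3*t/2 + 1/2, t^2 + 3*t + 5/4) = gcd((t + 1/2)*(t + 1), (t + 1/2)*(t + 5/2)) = t + 1/2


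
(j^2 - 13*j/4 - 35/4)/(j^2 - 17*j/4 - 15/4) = (4*j + 7)/(4*j + 3)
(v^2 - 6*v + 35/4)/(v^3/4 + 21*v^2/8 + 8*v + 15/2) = 2*(4*v^2 - 24*v + 35)/(2*v^3 + 21*v^2 + 64*v + 60)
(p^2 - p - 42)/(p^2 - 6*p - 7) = (p + 6)/(p + 1)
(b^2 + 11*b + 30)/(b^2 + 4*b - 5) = (b + 6)/(b - 1)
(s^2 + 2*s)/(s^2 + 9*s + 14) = s/(s + 7)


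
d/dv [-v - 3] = -1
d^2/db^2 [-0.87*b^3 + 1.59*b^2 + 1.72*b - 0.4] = 3.18 - 5.22*b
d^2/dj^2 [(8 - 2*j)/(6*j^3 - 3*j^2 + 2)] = 12*(-12*j^2*(j - 4)*(3*j - 1)^2 + (6*j^2 - 2*j + (j - 4)*(6*j - 1))*(6*j^3 - 3*j^2 + 2))/(6*j^3 - 3*j^2 + 2)^3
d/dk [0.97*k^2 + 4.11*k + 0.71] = 1.94*k + 4.11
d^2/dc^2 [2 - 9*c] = 0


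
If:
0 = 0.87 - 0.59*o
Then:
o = 1.47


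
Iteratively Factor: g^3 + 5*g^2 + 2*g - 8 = (g + 2)*(g^2 + 3*g - 4) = (g + 2)*(g + 4)*(g - 1)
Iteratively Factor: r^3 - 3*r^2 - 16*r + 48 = (r - 3)*(r^2 - 16) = (r - 3)*(r + 4)*(r - 4)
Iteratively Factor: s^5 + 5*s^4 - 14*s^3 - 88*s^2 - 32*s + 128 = (s - 1)*(s^4 + 6*s^3 - 8*s^2 - 96*s - 128) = (s - 1)*(s + 4)*(s^3 + 2*s^2 - 16*s - 32) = (s - 1)*(s + 4)^2*(s^2 - 2*s - 8) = (s - 4)*(s - 1)*(s + 4)^2*(s + 2)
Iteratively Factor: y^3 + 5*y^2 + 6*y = (y + 3)*(y^2 + 2*y) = (y + 2)*(y + 3)*(y)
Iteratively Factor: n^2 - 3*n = (n)*(n - 3)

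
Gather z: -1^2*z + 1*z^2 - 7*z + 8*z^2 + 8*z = 9*z^2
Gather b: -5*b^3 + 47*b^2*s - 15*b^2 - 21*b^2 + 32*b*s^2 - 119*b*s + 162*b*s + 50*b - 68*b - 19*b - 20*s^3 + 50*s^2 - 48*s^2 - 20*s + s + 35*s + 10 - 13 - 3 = -5*b^3 + b^2*(47*s - 36) + b*(32*s^2 + 43*s - 37) - 20*s^3 + 2*s^2 + 16*s - 6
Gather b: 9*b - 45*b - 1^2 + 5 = 4 - 36*b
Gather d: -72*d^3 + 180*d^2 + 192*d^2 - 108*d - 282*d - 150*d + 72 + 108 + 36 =-72*d^3 + 372*d^2 - 540*d + 216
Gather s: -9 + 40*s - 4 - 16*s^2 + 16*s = -16*s^2 + 56*s - 13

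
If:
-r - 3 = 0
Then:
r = -3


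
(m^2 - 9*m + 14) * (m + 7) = m^3 - 2*m^2 - 49*m + 98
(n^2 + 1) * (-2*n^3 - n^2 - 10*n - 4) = -2*n^5 - n^4 - 12*n^3 - 5*n^2 - 10*n - 4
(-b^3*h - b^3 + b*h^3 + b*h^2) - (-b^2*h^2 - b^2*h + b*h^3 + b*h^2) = -b^3*h - b^3 + b^2*h^2 + b^2*h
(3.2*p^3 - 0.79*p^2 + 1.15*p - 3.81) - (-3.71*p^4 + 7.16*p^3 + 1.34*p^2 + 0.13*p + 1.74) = 3.71*p^4 - 3.96*p^3 - 2.13*p^2 + 1.02*p - 5.55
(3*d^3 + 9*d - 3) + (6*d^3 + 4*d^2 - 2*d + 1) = 9*d^3 + 4*d^2 + 7*d - 2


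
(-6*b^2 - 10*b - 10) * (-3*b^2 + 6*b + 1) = 18*b^4 - 6*b^3 - 36*b^2 - 70*b - 10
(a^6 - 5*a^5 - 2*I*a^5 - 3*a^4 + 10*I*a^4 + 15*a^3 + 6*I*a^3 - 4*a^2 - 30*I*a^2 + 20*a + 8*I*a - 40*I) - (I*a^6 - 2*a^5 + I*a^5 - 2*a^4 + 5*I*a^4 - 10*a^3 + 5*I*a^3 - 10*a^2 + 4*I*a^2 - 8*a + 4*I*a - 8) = a^6 - I*a^6 - 3*a^5 - 3*I*a^5 - a^4 + 5*I*a^4 + 25*a^3 + I*a^3 + 6*a^2 - 34*I*a^2 + 28*a + 4*I*a + 8 - 40*I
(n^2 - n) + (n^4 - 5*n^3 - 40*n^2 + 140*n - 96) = n^4 - 5*n^3 - 39*n^2 + 139*n - 96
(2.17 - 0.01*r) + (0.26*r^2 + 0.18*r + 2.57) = 0.26*r^2 + 0.17*r + 4.74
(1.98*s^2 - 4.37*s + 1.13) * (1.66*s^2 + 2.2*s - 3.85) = 3.2868*s^4 - 2.8982*s^3 - 15.3612*s^2 + 19.3105*s - 4.3505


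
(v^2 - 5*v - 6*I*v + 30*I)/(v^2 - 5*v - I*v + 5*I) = (v - 6*I)/(v - I)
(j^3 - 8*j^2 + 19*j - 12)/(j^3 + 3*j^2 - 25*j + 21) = (j - 4)/(j + 7)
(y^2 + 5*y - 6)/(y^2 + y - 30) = (y - 1)/(y - 5)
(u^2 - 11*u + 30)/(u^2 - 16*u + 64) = (u^2 - 11*u + 30)/(u^2 - 16*u + 64)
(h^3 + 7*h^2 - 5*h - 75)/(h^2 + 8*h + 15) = (h^2 + 2*h - 15)/(h + 3)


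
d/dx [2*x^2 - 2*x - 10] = 4*x - 2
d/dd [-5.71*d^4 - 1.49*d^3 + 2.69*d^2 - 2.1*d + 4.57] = -22.84*d^3 - 4.47*d^2 + 5.38*d - 2.1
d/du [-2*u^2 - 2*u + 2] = -4*u - 2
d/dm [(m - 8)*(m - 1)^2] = (m - 1)*(3*m - 17)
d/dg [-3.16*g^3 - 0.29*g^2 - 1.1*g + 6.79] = -9.48*g^2 - 0.58*g - 1.1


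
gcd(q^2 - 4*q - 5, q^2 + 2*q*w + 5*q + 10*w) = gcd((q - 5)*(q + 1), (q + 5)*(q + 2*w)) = 1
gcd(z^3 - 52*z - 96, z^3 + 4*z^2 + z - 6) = z + 2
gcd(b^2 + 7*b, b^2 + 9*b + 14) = b + 7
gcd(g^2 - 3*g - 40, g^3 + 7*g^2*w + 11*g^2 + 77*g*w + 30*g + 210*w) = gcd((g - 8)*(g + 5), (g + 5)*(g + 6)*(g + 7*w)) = g + 5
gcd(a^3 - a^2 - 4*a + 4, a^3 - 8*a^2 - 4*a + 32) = a^2 - 4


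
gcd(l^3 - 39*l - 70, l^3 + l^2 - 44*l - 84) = l^2 - 5*l - 14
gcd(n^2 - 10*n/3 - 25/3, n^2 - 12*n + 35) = n - 5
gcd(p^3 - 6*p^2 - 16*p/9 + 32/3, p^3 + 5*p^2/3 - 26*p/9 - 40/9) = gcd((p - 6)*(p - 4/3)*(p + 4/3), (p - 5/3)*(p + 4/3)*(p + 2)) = p + 4/3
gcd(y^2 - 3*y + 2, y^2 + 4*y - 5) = y - 1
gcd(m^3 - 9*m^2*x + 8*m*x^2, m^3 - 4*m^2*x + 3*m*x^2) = -m^2 + m*x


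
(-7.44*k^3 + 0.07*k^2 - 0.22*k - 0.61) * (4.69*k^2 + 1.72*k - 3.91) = -34.8936*k^5 - 12.4685*k^4 + 28.179*k^3 - 3.513*k^2 - 0.189*k + 2.3851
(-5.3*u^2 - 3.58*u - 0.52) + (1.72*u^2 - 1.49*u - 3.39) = -3.58*u^2 - 5.07*u - 3.91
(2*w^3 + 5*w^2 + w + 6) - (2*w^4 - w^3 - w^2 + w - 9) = -2*w^4 + 3*w^3 + 6*w^2 + 15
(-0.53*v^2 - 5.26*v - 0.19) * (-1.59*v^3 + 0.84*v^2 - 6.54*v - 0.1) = 0.8427*v^5 + 7.9182*v^4 - 0.650099999999999*v^3 + 34.2938*v^2 + 1.7686*v + 0.019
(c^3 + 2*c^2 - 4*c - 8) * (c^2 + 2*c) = c^5 + 4*c^4 - 16*c^2 - 16*c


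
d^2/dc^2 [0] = 0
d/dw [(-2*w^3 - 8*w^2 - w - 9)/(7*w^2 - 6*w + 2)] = (-14*w^4 + 24*w^3 + 43*w^2 + 94*w - 56)/(49*w^4 - 84*w^3 + 64*w^2 - 24*w + 4)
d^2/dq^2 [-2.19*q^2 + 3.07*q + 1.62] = -4.38000000000000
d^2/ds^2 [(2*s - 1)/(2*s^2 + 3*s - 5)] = 2*((2*s - 1)*(4*s + 3)^2 - 4*(3*s + 1)*(2*s^2 + 3*s - 5))/(2*s^2 + 3*s - 5)^3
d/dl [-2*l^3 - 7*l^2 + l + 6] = -6*l^2 - 14*l + 1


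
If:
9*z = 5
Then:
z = 5/9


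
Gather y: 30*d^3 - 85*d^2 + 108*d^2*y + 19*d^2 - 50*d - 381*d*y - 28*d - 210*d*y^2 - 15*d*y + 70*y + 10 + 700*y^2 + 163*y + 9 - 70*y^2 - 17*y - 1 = 30*d^3 - 66*d^2 - 78*d + y^2*(630 - 210*d) + y*(108*d^2 - 396*d + 216) + 18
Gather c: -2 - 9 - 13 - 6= -30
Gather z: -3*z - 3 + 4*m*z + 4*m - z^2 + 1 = 4*m - z^2 + z*(4*m - 3) - 2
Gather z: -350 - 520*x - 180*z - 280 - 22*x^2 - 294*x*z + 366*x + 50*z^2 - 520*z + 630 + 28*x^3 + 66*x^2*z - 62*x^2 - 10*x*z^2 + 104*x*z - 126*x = 28*x^3 - 84*x^2 - 280*x + z^2*(50 - 10*x) + z*(66*x^2 - 190*x - 700)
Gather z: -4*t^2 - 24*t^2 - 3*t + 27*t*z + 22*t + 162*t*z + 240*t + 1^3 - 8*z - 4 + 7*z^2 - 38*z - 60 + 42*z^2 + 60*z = -28*t^2 + 259*t + 49*z^2 + z*(189*t + 14) - 63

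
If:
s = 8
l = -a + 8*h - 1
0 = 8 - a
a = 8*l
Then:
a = 8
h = 5/4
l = 1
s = 8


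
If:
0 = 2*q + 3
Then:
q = -3/2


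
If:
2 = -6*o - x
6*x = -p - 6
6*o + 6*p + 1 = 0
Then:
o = -1/6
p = 0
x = -1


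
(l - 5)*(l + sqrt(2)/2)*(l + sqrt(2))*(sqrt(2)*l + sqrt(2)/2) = sqrt(2)*l^4 - 9*sqrt(2)*l^3/2 + 3*l^3 - 27*l^2/2 - 3*sqrt(2)*l^2/2 - 15*l/2 - 9*sqrt(2)*l/2 - 5*sqrt(2)/2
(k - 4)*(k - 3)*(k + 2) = k^3 - 5*k^2 - 2*k + 24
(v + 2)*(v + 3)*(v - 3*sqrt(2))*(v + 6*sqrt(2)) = v^4 + 3*sqrt(2)*v^3 + 5*v^3 - 30*v^2 + 15*sqrt(2)*v^2 - 180*v + 18*sqrt(2)*v - 216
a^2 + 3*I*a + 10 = (a - 2*I)*(a + 5*I)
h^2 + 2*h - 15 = (h - 3)*(h + 5)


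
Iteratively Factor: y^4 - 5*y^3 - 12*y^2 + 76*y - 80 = (y - 5)*(y^3 - 12*y + 16) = (y - 5)*(y - 2)*(y^2 + 2*y - 8) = (y - 5)*(y - 2)*(y + 4)*(y - 2)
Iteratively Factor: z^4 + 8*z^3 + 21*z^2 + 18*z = (z + 3)*(z^3 + 5*z^2 + 6*z) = (z + 3)^2*(z^2 + 2*z) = (z + 2)*(z + 3)^2*(z)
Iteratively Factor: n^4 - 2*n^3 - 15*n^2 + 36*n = (n - 3)*(n^3 + n^2 - 12*n) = (n - 3)^2*(n^2 + 4*n) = n*(n - 3)^2*(n + 4)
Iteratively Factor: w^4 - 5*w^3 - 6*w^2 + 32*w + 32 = (w - 4)*(w^3 - w^2 - 10*w - 8) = (w - 4)*(w + 1)*(w^2 - 2*w - 8) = (w - 4)*(w + 1)*(w + 2)*(w - 4)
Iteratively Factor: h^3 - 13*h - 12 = (h + 3)*(h^2 - 3*h - 4) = (h + 1)*(h + 3)*(h - 4)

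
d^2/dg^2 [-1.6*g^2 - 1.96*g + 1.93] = -3.20000000000000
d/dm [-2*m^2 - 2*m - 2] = -4*m - 2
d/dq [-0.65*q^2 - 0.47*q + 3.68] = -1.3*q - 0.47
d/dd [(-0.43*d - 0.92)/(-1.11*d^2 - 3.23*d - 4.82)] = (0.4773*d^2 + 1.3889*d - (0.43*d + 0.92)*(2.22*d + 3.23) + 2.0726)/(1.11*d^2 + 3.23*d + 4.82)^2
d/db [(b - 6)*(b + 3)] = 2*b - 3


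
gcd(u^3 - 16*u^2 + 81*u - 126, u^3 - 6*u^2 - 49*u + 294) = u^2 - 13*u + 42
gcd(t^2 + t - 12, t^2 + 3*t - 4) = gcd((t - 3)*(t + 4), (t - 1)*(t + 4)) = t + 4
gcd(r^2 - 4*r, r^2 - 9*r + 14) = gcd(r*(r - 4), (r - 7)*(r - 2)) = 1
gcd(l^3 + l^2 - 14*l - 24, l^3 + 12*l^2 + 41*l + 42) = l^2 + 5*l + 6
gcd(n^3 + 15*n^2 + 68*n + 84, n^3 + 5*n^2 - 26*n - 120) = n + 6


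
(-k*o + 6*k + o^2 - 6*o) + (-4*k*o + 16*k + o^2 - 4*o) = -5*k*o + 22*k + 2*o^2 - 10*o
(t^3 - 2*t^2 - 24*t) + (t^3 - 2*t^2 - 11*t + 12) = 2*t^3 - 4*t^2 - 35*t + 12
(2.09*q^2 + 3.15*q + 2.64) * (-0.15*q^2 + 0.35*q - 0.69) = -0.3135*q^4 + 0.259*q^3 - 0.7356*q^2 - 1.2495*q - 1.8216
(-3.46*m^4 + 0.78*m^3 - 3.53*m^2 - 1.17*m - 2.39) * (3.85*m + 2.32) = -13.321*m^5 - 5.0242*m^4 - 11.7809*m^3 - 12.6941*m^2 - 11.9159*m - 5.5448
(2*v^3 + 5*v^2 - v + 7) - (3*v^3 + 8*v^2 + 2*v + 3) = -v^3 - 3*v^2 - 3*v + 4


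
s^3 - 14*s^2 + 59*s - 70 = (s - 7)*(s - 5)*(s - 2)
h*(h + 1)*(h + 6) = h^3 + 7*h^2 + 6*h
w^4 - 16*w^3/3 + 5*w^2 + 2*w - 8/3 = (w - 4)*(w - 1)^2*(w + 2/3)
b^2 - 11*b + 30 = (b - 6)*(b - 5)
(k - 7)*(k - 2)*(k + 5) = k^3 - 4*k^2 - 31*k + 70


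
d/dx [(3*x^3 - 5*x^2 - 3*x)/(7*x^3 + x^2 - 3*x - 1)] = (38*x^4 + 24*x^3 + 9*x^2 + 10*x + 3)/(49*x^6 + 14*x^5 - 41*x^4 - 20*x^3 + 7*x^2 + 6*x + 1)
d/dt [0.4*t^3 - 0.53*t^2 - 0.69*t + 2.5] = 1.2*t^2 - 1.06*t - 0.69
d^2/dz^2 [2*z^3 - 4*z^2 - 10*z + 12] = 12*z - 8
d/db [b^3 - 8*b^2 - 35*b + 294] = 3*b^2 - 16*b - 35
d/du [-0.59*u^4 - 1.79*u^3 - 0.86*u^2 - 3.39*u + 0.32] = -2.36*u^3 - 5.37*u^2 - 1.72*u - 3.39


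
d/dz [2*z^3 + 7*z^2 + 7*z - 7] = 6*z^2 + 14*z + 7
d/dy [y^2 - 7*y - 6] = 2*y - 7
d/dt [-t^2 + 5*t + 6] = 5 - 2*t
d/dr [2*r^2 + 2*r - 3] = 4*r + 2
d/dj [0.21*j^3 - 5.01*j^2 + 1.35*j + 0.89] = 0.63*j^2 - 10.02*j + 1.35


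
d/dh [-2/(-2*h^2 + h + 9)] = 2*(1 - 4*h)/(-2*h^2 + h + 9)^2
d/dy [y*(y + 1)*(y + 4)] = 3*y^2 + 10*y + 4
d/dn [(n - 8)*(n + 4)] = 2*n - 4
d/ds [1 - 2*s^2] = -4*s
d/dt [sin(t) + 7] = cos(t)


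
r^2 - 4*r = r*(r - 4)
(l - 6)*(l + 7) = l^2 + l - 42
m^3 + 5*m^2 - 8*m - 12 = (m - 2)*(m + 1)*(m + 6)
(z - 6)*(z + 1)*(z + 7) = z^3 + 2*z^2 - 41*z - 42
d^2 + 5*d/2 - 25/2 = (d - 5/2)*(d + 5)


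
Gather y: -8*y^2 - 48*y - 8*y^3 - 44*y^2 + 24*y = -8*y^3 - 52*y^2 - 24*y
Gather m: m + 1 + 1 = m + 2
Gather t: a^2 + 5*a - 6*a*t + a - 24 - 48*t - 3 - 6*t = a^2 + 6*a + t*(-6*a - 54) - 27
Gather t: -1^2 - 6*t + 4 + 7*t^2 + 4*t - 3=7*t^2 - 2*t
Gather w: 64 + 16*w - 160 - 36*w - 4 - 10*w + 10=-30*w - 90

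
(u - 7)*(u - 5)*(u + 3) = u^3 - 9*u^2 - u + 105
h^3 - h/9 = h*(h - 1/3)*(h + 1/3)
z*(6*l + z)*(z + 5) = 6*l*z^2 + 30*l*z + z^3 + 5*z^2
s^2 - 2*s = s*(s - 2)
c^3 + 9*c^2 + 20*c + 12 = (c + 1)*(c + 2)*(c + 6)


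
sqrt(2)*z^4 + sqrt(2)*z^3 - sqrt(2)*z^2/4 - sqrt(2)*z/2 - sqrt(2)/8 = (z + 1/2)*(z - sqrt(2)/2)*(z + sqrt(2)/2)*(sqrt(2)*z + sqrt(2)/2)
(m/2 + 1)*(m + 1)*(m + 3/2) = m^3/2 + 9*m^2/4 + 13*m/4 + 3/2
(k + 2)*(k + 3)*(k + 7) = k^3 + 12*k^2 + 41*k + 42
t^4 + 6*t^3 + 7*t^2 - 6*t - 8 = (t - 1)*(t + 1)*(t + 2)*(t + 4)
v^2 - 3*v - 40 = (v - 8)*(v + 5)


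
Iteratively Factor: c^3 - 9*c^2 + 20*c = (c)*(c^2 - 9*c + 20) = c*(c - 4)*(c - 5)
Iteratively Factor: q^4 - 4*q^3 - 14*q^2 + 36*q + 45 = (q - 5)*(q^3 + q^2 - 9*q - 9) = (q - 5)*(q + 3)*(q^2 - 2*q - 3) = (q - 5)*(q + 1)*(q + 3)*(q - 3)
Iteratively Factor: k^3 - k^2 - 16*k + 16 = (k - 4)*(k^2 + 3*k - 4) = (k - 4)*(k + 4)*(k - 1)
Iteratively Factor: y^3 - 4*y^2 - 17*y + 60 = (y + 4)*(y^2 - 8*y + 15) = (y - 3)*(y + 4)*(y - 5)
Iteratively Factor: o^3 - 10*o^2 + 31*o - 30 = (o - 5)*(o^2 - 5*o + 6) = (o - 5)*(o - 2)*(o - 3)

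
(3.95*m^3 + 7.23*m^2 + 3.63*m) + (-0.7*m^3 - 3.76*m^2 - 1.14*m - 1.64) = 3.25*m^3 + 3.47*m^2 + 2.49*m - 1.64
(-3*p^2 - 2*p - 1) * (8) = -24*p^2 - 16*p - 8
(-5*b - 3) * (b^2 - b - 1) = -5*b^3 + 2*b^2 + 8*b + 3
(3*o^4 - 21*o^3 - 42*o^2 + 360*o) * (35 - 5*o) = -15*o^5 + 210*o^4 - 525*o^3 - 3270*o^2 + 12600*o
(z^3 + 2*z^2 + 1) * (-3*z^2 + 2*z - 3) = -3*z^5 - 4*z^4 + z^3 - 9*z^2 + 2*z - 3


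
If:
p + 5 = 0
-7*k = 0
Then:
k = 0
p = -5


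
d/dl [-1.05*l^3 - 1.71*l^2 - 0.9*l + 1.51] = -3.15*l^2 - 3.42*l - 0.9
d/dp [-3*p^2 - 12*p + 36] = -6*p - 12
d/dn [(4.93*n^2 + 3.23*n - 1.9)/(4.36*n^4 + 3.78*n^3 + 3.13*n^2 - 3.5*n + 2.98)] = (-42.9896*n^5 - 60.8838*n^4 + 8.7172*n^3 - 5.8189*n^2 + 41.2768*n + 2.9754)/(19.0096*n^8 + 32.9616*n^7 + 41.582*n^6 - 6.85720000000001*n^5 + 9.3225*n^4 + 0.6188*n^3 + 30.9048*n^2 - 20.86*n + 8.8804)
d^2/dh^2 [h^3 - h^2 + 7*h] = 6*h - 2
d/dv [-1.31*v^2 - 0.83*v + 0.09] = -2.62*v - 0.83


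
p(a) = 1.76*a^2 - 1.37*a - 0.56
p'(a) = 3.52*a - 1.37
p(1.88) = 3.08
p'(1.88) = 5.25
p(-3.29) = 23.00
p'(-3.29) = -12.95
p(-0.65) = 1.07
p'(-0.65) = -3.66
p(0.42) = -0.82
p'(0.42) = 0.11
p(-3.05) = 19.99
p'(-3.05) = -12.11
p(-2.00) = 9.22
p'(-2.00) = -8.41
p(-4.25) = 37.05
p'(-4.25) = -16.33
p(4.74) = 32.49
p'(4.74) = 15.31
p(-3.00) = 19.39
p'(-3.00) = -11.93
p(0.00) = -0.56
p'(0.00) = -1.37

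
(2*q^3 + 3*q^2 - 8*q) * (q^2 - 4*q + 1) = 2*q^5 - 5*q^4 - 18*q^3 + 35*q^2 - 8*q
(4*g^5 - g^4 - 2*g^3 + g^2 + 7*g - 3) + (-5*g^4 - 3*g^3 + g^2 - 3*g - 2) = 4*g^5 - 6*g^4 - 5*g^3 + 2*g^2 + 4*g - 5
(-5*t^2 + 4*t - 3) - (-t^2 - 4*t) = -4*t^2 + 8*t - 3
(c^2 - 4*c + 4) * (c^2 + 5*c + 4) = c^4 + c^3 - 12*c^2 + 4*c + 16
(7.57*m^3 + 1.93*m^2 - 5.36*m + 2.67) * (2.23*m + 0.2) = 16.8811*m^4 + 5.8179*m^3 - 11.5668*m^2 + 4.8821*m + 0.534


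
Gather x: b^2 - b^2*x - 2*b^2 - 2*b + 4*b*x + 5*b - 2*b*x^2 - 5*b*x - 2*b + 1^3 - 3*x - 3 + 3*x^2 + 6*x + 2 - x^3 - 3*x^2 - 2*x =-b^2 - 2*b*x^2 + b - x^3 + x*(-b^2 - b + 1)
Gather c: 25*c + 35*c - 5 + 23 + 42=60*c + 60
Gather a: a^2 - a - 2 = a^2 - a - 2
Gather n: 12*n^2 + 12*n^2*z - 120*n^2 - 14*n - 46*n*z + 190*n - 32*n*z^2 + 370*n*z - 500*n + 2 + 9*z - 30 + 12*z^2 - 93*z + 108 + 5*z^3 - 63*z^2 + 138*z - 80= n^2*(12*z - 108) + n*(-32*z^2 + 324*z - 324) + 5*z^3 - 51*z^2 + 54*z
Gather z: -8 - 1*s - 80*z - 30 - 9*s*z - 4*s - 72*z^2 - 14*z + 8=-5*s - 72*z^2 + z*(-9*s - 94) - 30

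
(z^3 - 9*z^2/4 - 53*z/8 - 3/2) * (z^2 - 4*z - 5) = z^5 - 25*z^4/4 - 21*z^3/8 + 145*z^2/4 + 313*z/8 + 15/2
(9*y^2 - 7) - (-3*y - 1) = 9*y^2 + 3*y - 6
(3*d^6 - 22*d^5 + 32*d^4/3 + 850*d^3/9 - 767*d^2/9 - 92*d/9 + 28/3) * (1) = 3*d^6 - 22*d^5 + 32*d^4/3 + 850*d^3/9 - 767*d^2/9 - 92*d/9 + 28/3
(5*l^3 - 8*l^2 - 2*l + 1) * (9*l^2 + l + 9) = 45*l^5 - 67*l^4 + 19*l^3 - 65*l^2 - 17*l + 9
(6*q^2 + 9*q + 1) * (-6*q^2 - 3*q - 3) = -36*q^4 - 72*q^3 - 51*q^2 - 30*q - 3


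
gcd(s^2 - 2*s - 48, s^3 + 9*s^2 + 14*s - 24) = s + 6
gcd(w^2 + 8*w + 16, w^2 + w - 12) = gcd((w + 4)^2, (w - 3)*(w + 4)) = w + 4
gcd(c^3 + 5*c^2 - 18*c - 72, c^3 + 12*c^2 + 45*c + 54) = c^2 + 9*c + 18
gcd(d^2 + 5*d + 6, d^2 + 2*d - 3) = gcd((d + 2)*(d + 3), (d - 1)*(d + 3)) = d + 3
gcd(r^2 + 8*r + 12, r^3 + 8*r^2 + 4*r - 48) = r + 6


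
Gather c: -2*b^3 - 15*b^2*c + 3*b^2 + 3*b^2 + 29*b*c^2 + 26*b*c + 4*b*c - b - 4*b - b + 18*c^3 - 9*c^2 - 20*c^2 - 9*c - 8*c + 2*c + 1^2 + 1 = -2*b^3 + 6*b^2 - 6*b + 18*c^3 + c^2*(29*b - 29) + c*(-15*b^2 + 30*b - 15) + 2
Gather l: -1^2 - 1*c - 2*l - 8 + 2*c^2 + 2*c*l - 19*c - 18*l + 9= 2*c^2 - 20*c + l*(2*c - 20)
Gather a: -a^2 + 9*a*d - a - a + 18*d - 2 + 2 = -a^2 + a*(9*d - 2) + 18*d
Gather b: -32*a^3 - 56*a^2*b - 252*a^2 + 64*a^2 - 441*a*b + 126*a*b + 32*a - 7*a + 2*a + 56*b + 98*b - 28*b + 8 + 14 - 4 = -32*a^3 - 188*a^2 + 27*a + b*(-56*a^2 - 315*a + 126) + 18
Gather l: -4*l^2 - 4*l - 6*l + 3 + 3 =-4*l^2 - 10*l + 6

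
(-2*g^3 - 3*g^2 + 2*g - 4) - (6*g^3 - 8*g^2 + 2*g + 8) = -8*g^3 + 5*g^2 - 12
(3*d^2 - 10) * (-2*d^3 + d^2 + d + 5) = -6*d^5 + 3*d^4 + 23*d^3 + 5*d^2 - 10*d - 50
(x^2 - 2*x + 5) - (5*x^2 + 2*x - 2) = -4*x^2 - 4*x + 7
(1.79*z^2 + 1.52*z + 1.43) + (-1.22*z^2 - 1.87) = 0.57*z^2 + 1.52*z - 0.44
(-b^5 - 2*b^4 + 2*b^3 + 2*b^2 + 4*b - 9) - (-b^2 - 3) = -b^5 - 2*b^4 + 2*b^3 + 3*b^2 + 4*b - 6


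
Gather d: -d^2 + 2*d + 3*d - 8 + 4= -d^2 + 5*d - 4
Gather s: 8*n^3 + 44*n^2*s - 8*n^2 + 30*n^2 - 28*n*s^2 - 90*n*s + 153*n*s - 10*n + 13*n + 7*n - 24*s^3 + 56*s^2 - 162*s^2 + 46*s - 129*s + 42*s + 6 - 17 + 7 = 8*n^3 + 22*n^2 + 10*n - 24*s^3 + s^2*(-28*n - 106) + s*(44*n^2 + 63*n - 41) - 4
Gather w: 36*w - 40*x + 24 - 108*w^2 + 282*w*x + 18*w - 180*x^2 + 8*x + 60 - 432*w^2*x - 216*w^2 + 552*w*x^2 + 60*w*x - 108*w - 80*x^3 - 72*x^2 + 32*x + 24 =w^2*(-432*x - 324) + w*(552*x^2 + 342*x - 54) - 80*x^3 - 252*x^2 + 108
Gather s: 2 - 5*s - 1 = 1 - 5*s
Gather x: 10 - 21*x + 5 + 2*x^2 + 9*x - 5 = 2*x^2 - 12*x + 10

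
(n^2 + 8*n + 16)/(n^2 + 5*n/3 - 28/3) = 3*(n + 4)/(3*n - 7)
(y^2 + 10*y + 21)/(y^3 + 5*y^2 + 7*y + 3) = (y + 7)/(y^2 + 2*y + 1)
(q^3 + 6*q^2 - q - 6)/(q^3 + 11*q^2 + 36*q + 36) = (q^2 - 1)/(q^2 + 5*q + 6)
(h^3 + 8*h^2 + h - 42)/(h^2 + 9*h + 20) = (h^3 + 8*h^2 + h - 42)/(h^2 + 9*h + 20)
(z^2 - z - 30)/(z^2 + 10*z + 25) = (z - 6)/(z + 5)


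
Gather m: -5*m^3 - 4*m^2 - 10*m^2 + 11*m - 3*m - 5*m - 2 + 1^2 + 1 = -5*m^3 - 14*m^2 + 3*m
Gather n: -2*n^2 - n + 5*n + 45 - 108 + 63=-2*n^2 + 4*n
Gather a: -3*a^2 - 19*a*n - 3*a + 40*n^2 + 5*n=-3*a^2 + a*(-19*n - 3) + 40*n^2 + 5*n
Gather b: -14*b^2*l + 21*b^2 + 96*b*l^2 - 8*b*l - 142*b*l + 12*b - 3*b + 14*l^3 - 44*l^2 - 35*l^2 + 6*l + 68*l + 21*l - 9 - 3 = b^2*(21 - 14*l) + b*(96*l^2 - 150*l + 9) + 14*l^3 - 79*l^2 + 95*l - 12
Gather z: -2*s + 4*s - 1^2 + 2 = 2*s + 1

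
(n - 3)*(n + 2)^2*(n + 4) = n^4 + 5*n^3 - 4*n^2 - 44*n - 48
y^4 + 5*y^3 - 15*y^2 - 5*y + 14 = (y - 2)*(y - 1)*(y + 1)*(y + 7)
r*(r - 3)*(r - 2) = r^3 - 5*r^2 + 6*r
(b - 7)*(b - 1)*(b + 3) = b^3 - 5*b^2 - 17*b + 21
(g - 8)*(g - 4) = g^2 - 12*g + 32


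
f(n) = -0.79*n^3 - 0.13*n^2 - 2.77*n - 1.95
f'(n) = -2.37*n^2 - 0.26*n - 2.77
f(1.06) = -5.97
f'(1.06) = -5.71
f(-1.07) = 1.83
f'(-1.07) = -5.21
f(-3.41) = 37.31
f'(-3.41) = -29.44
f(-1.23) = 2.73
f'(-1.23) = -6.04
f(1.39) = -8.17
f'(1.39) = -7.71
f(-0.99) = 1.43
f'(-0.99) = -4.84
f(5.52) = -154.08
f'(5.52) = -76.42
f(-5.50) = 140.79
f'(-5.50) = -73.03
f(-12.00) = 1377.69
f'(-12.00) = -340.93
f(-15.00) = 2676.60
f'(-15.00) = -532.12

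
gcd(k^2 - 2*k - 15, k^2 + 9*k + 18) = k + 3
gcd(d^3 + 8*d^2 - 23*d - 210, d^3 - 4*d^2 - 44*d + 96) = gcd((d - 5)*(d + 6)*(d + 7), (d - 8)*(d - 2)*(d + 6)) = d + 6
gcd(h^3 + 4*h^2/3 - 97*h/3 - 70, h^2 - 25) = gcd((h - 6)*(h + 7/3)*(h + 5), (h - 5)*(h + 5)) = h + 5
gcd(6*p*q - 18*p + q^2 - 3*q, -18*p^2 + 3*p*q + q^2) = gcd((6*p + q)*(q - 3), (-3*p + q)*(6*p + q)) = 6*p + q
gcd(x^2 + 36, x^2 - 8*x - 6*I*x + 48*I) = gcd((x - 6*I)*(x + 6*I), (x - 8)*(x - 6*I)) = x - 6*I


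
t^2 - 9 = (t - 3)*(t + 3)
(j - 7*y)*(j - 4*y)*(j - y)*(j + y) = j^4 - 11*j^3*y + 27*j^2*y^2 + 11*j*y^3 - 28*y^4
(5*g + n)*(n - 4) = 5*g*n - 20*g + n^2 - 4*n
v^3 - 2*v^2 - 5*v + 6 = (v - 3)*(v - 1)*(v + 2)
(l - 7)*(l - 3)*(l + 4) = l^3 - 6*l^2 - 19*l + 84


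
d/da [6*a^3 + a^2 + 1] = 2*a*(9*a + 1)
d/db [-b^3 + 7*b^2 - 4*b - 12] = -3*b^2 + 14*b - 4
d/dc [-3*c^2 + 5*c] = 5 - 6*c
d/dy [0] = 0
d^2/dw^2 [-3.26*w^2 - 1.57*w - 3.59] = -6.52000000000000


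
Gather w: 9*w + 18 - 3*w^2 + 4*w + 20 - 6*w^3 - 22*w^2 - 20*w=-6*w^3 - 25*w^2 - 7*w + 38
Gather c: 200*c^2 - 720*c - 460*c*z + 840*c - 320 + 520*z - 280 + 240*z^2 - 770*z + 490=200*c^2 + c*(120 - 460*z) + 240*z^2 - 250*z - 110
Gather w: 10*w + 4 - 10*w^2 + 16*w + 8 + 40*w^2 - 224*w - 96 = 30*w^2 - 198*w - 84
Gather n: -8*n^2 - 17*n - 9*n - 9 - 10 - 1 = -8*n^2 - 26*n - 20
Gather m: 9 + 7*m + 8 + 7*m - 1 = 14*m + 16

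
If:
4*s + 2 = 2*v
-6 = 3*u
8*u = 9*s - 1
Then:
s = -5/3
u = -2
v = -7/3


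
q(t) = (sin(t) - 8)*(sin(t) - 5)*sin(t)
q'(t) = (sin(t) - 8)*(sin(t) - 5)*cos(t) + (sin(t) - 8)*sin(t)*cos(t) + (sin(t) - 5)*sin(t)*cos(t)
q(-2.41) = -32.82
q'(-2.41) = -43.69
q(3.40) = -11.09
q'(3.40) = -45.28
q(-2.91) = -9.88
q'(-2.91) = -44.89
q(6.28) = -0.13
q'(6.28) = 40.08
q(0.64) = 19.46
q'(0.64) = 20.49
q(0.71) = 20.83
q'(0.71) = 18.45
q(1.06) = 25.67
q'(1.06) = 9.58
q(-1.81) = -52.05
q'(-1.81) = -16.13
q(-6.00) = 10.18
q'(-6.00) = 31.66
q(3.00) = 5.39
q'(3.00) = -36.03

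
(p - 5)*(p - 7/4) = p^2 - 27*p/4 + 35/4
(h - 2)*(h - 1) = h^2 - 3*h + 2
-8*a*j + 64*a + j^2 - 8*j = (-8*a + j)*(j - 8)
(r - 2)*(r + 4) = r^2 + 2*r - 8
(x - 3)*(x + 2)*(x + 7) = x^3 + 6*x^2 - 13*x - 42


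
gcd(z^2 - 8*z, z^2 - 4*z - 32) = z - 8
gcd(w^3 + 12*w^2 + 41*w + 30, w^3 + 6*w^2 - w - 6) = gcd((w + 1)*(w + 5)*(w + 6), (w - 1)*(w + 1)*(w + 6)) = w^2 + 7*w + 6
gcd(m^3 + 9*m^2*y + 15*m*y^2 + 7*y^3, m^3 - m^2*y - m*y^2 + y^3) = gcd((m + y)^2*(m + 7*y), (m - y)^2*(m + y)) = m + y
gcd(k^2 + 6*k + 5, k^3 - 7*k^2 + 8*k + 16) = k + 1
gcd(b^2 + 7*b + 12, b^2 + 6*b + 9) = b + 3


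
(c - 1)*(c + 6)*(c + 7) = c^3 + 12*c^2 + 29*c - 42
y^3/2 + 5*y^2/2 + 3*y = y*(y/2 + 1)*(y + 3)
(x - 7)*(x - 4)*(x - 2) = x^3 - 13*x^2 + 50*x - 56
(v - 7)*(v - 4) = v^2 - 11*v + 28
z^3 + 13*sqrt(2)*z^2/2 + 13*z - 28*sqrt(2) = (z - sqrt(2))*(z + 7*sqrt(2)/2)*(z + 4*sqrt(2))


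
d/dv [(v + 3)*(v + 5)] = 2*v + 8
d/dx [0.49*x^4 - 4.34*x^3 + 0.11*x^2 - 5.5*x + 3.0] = 1.96*x^3 - 13.02*x^2 + 0.22*x - 5.5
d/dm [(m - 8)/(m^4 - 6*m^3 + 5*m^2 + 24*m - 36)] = (-3*m^3 + 35*m^2 - 44*m - 52)/(m^7 - 9*m^6 + 19*m^5 + 45*m^4 - 200*m^3 + 72*m^2 + 432*m - 432)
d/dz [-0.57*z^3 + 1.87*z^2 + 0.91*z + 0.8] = -1.71*z^2 + 3.74*z + 0.91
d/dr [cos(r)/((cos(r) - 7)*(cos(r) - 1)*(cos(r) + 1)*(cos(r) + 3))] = (3*cos(r)^4 - 8*cos(r)^3 - 22*cos(r)^2 - 21)/((cos(r) - 7)^2*(cos(r) + 3)^2*sin(r)^3)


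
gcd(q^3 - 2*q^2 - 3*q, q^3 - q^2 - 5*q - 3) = q^2 - 2*q - 3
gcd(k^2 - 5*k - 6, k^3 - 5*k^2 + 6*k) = 1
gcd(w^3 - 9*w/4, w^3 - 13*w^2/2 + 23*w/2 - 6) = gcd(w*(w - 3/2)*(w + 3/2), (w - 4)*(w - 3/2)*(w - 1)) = w - 3/2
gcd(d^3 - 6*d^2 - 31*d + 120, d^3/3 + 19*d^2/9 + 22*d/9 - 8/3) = 1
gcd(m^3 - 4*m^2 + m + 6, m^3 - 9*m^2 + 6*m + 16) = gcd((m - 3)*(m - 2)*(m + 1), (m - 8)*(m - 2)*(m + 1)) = m^2 - m - 2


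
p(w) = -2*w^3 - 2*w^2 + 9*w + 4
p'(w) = -6*w^2 - 4*w + 9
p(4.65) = -198.48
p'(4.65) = -139.34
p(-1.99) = -6.07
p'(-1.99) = -6.80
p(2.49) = -16.87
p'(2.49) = -38.16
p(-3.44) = 30.79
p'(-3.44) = -48.24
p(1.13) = 8.73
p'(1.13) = -3.18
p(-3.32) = 25.26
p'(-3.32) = -43.85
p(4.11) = -131.65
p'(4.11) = -108.79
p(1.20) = 8.46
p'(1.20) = -4.44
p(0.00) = 4.00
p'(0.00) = 9.00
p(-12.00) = 3064.00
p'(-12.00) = -807.00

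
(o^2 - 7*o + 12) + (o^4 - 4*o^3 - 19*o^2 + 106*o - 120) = o^4 - 4*o^3 - 18*o^2 + 99*o - 108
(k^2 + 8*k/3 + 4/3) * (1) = k^2 + 8*k/3 + 4/3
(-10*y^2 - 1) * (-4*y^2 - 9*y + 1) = 40*y^4 + 90*y^3 - 6*y^2 + 9*y - 1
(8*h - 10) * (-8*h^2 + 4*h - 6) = -64*h^3 + 112*h^2 - 88*h + 60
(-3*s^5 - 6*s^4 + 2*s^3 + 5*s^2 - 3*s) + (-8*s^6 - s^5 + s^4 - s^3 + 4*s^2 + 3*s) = -8*s^6 - 4*s^5 - 5*s^4 + s^3 + 9*s^2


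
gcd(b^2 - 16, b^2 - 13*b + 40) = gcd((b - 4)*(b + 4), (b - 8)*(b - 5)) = 1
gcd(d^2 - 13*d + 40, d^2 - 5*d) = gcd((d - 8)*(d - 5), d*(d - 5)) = d - 5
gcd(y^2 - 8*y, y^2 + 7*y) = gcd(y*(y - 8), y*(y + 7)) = y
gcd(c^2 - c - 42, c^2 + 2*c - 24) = c + 6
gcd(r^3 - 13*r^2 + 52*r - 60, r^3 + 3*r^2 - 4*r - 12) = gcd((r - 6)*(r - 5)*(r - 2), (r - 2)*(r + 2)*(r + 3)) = r - 2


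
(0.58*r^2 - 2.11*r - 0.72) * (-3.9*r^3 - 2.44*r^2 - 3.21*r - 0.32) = -2.262*r^5 + 6.8138*r^4 + 6.0946*r^3 + 8.3443*r^2 + 2.9864*r + 0.2304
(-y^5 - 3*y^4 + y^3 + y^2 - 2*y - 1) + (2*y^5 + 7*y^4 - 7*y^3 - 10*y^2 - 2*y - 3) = y^5 + 4*y^4 - 6*y^3 - 9*y^2 - 4*y - 4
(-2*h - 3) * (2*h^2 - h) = -4*h^3 - 4*h^2 + 3*h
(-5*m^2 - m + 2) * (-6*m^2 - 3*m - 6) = 30*m^4 + 21*m^3 + 21*m^2 - 12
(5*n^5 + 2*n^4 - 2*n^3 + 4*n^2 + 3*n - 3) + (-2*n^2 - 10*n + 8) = 5*n^5 + 2*n^4 - 2*n^3 + 2*n^2 - 7*n + 5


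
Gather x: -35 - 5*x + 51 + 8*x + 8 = 3*x + 24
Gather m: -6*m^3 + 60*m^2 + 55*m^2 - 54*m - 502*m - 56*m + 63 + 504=-6*m^3 + 115*m^2 - 612*m + 567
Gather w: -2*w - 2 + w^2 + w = w^2 - w - 2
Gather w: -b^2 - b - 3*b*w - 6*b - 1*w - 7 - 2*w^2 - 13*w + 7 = -b^2 - 7*b - 2*w^2 + w*(-3*b - 14)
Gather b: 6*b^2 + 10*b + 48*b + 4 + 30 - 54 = 6*b^2 + 58*b - 20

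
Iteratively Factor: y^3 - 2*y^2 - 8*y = (y + 2)*(y^2 - 4*y) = (y - 4)*(y + 2)*(y)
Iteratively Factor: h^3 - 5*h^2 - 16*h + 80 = (h - 5)*(h^2 - 16) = (h - 5)*(h + 4)*(h - 4)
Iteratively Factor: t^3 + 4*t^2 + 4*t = (t)*(t^2 + 4*t + 4) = t*(t + 2)*(t + 2)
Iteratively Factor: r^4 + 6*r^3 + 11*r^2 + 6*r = (r)*(r^3 + 6*r^2 + 11*r + 6) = r*(r + 2)*(r^2 + 4*r + 3) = r*(r + 1)*(r + 2)*(r + 3)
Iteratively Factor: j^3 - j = (j)*(j^2 - 1) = j*(j - 1)*(j + 1)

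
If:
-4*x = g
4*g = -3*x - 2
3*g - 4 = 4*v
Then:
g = -8/13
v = -19/13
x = 2/13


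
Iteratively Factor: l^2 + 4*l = (l)*(l + 4)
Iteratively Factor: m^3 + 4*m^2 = (m + 4)*(m^2) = m*(m + 4)*(m)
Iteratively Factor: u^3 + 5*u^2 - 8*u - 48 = (u - 3)*(u^2 + 8*u + 16) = (u - 3)*(u + 4)*(u + 4)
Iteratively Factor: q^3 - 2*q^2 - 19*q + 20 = (q - 5)*(q^2 + 3*q - 4) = (q - 5)*(q + 4)*(q - 1)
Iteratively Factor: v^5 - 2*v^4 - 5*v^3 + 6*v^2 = (v + 2)*(v^4 - 4*v^3 + 3*v^2) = v*(v + 2)*(v^3 - 4*v^2 + 3*v) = v*(v - 1)*(v + 2)*(v^2 - 3*v) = v^2*(v - 1)*(v + 2)*(v - 3)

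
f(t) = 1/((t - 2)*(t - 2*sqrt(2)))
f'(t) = -1/((t - 2)*(t - 2*sqrt(2))^2) - 1/((t - 2)^2*(t - 2*sqrt(2)))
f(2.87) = 27.65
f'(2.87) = -696.84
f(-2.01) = 0.05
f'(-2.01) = 0.02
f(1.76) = 3.90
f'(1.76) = 19.90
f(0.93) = 0.49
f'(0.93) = 0.72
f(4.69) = 0.20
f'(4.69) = -0.18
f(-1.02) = 0.09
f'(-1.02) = 0.05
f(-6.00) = 0.01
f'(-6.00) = 0.00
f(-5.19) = 0.02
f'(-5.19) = 0.00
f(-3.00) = 0.03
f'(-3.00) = 0.01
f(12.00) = 0.01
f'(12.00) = 0.00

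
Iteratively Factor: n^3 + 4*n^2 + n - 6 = (n + 2)*(n^2 + 2*n - 3) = (n + 2)*(n + 3)*(n - 1)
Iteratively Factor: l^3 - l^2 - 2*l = (l)*(l^2 - l - 2) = l*(l + 1)*(l - 2)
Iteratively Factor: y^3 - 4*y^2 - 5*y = (y + 1)*(y^2 - 5*y) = y*(y + 1)*(y - 5)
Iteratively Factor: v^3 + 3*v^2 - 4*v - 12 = (v + 2)*(v^2 + v - 6) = (v + 2)*(v + 3)*(v - 2)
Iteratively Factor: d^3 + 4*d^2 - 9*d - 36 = (d + 3)*(d^2 + d - 12) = (d + 3)*(d + 4)*(d - 3)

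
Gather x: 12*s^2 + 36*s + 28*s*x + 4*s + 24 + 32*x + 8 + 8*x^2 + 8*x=12*s^2 + 40*s + 8*x^2 + x*(28*s + 40) + 32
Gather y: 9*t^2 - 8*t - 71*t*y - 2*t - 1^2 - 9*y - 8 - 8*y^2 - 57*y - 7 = 9*t^2 - 10*t - 8*y^2 + y*(-71*t - 66) - 16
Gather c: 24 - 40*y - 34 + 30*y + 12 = 2 - 10*y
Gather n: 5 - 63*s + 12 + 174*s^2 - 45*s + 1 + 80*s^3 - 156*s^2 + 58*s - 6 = 80*s^3 + 18*s^2 - 50*s + 12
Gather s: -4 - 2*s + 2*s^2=2*s^2 - 2*s - 4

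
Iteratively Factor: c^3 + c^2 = (c + 1)*(c^2) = c*(c + 1)*(c)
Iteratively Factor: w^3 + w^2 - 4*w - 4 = (w + 1)*(w^2 - 4) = (w - 2)*(w + 1)*(w + 2)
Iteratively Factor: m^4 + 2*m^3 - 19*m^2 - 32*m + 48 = (m - 1)*(m^3 + 3*m^2 - 16*m - 48) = (m - 1)*(m + 3)*(m^2 - 16) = (m - 4)*(m - 1)*(m + 3)*(m + 4)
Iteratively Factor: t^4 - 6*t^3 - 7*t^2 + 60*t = (t)*(t^3 - 6*t^2 - 7*t + 60) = t*(t - 4)*(t^2 - 2*t - 15) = t*(t - 5)*(t - 4)*(t + 3)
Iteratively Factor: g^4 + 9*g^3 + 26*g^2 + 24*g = (g + 2)*(g^3 + 7*g^2 + 12*g) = (g + 2)*(g + 3)*(g^2 + 4*g) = (g + 2)*(g + 3)*(g + 4)*(g)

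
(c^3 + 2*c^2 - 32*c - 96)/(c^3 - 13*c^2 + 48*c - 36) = (c^2 + 8*c + 16)/(c^2 - 7*c + 6)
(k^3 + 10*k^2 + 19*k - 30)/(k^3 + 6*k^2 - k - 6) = (k + 5)/(k + 1)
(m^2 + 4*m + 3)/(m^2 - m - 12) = (m + 1)/(m - 4)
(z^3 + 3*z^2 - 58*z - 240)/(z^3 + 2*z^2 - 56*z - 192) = (z + 5)/(z + 4)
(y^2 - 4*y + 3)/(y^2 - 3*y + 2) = (y - 3)/(y - 2)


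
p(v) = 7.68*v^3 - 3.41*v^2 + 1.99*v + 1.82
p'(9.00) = 1806.85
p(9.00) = 5342.24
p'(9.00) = 1806.85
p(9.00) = 5342.24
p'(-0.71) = 18.45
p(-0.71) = -4.06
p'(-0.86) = 24.90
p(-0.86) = -7.30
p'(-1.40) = 56.70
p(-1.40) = -28.72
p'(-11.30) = 3021.03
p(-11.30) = -11537.54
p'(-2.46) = 158.20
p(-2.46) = -138.04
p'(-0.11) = 3.02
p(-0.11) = 1.55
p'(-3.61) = 326.87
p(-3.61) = -411.12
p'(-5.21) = 662.92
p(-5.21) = -1187.22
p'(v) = 23.04*v^2 - 6.82*v + 1.99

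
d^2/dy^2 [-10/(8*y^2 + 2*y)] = 10*(4*y*(4*y + 1) - (8*y + 1)^2)/(y^3*(4*y + 1)^3)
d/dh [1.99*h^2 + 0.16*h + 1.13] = 3.98*h + 0.16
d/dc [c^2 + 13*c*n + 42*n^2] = 2*c + 13*n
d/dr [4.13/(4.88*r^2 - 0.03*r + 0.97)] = (0.1239 - 40.3088*r)/(4.88*r^2 - 0.03*r + 0.97)^2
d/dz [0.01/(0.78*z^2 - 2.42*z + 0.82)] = (0.0242 - 0.0156*z)/(0.78*z^2 - 2.42*z + 0.82)^2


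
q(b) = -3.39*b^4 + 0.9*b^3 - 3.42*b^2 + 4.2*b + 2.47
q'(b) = -13.56*b^3 + 2.7*b^2 - 6.84*b + 4.2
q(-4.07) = -1062.16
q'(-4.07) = 990.97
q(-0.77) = -4.39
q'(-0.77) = 17.26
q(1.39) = -8.54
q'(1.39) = -36.51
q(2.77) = -192.59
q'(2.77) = -282.23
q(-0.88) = -6.52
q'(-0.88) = 21.55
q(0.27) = 3.35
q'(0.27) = 2.28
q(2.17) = -70.49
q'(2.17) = -136.49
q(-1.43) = -27.34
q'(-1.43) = 59.15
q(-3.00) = -339.80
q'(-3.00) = 415.14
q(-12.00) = -72390.65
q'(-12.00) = 23906.76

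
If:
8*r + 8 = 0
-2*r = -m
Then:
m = -2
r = -1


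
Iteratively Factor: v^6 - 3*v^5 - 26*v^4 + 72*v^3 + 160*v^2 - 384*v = (v - 4)*(v^5 + v^4 - 22*v^3 - 16*v^2 + 96*v) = (v - 4)^2*(v^4 + 5*v^3 - 2*v^2 - 24*v) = (v - 4)^2*(v - 2)*(v^3 + 7*v^2 + 12*v) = (v - 4)^2*(v - 2)*(v + 3)*(v^2 + 4*v) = v*(v - 4)^2*(v - 2)*(v + 3)*(v + 4)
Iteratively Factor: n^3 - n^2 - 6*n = (n)*(n^2 - n - 6) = n*(n - 3)*(n + 2)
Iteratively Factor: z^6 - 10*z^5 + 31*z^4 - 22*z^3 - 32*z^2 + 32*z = (z)*(z^5 - 10*z^4 + 31*z^3 - 22*z^2 - 32*z + 32) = z*(z - 1)*(z^4 - 9*z^3 + 22*z^2 - 32) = z*(z - 4)*(z - 1)*(z^3 - 5*z^2 + 2*z + 8) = z*(z - 4)*(z - 2)*(z - 1)*(z^2 - 3*z - 4) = z*(z - 4)^2*(z - 2)*(z - 1)*(z + 1)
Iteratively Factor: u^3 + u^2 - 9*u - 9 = (u + 3)*(u^2 - 2*u - 3) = (u + 1)*(u + 3)*(u - 3)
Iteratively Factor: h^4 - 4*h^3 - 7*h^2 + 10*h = (h - 5)*(h^3 + h^2 - 2*h) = (h - 5)*(h - 1)*(h^2 + 2*h) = h*(h - 5)*(h - 1)*(h + 2)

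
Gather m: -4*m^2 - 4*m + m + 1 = -4*m^2 - 3*m + 1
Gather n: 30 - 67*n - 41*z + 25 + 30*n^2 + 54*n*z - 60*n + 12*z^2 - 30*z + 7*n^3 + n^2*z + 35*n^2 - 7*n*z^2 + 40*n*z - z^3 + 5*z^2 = 7*n^3 + n^2*(z + 65) + n*(-7*z^2 + 94*z - 127) - z^3 + 17*z^2 - 71*z + 55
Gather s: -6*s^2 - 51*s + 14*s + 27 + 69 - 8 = -6*s^2 - 37*s + 88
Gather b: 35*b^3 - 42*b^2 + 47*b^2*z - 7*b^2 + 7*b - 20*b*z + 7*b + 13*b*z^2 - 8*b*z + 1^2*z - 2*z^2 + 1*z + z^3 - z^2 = 35*b^3 + b^2*(47*z - 49) + b*(13*z^2 - 28*z + 14) + z^3 - 3*z^2 + 2*z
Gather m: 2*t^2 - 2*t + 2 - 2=2*t^2 - 2*t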